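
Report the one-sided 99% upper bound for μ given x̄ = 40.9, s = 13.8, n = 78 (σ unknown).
μ ≤ 44.61

Upper bound (one-sided):
t* = 2.376 (one-sided for 99%)
Upper bound = x̄ + t* · s/√n = 40.9 + 2.376 · 13.8/√78 = 44.61

We are 99% confident that μ ≤ 44.61.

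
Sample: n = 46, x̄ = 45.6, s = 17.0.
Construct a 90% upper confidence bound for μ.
μ ≤ 48.86

Upper bound (one-sided):
t* = 1.301 (one-sided for 90%)
Upper bound = x̄ + t* · s/√n = 45.6 + 1.301 · 17.0/√46 = 48.86

We are 90% confident that μ ≤ 48.86.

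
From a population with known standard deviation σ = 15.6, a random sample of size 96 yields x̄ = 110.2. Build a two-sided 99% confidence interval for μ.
(106.10, 114.30)

z-interval (σ known):
z* = 2.576 for 99% confidence

Margin of error = z* · σ/√n = 2.576 · 15.6/√96 = 4.10

CI: (110.2 - 4.10, 110.2 + 4.10) = (106.10, 114.30)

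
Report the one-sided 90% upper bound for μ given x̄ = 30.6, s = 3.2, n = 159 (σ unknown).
μ ≤ 30.93

Upper bound (one-sided):
t* = 1.287 (one-sided for 90%)
Upper bound = x̄ + t* · s/√n = 30.6 + 1.287 · 3.2/√159 = 30.93

We are 90% confident that μ ≤ 30.93.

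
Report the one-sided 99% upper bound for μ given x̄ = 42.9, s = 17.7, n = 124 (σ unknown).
μ ≤ 46.65

Upper bound (one-sided):
t* = 2.357 (one-sided for 99%)
Upper bound = x̄ + t* · s/√n = 42.9 + 2.357 · 17.7/√124 = 46.65

We are 99% confident that μ ≤ 46.65.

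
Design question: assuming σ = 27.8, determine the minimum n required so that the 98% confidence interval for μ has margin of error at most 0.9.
n ≥ 5163

For margin E ≤ 0.9:
n ≥ (z* · σ / E)²
n ≥ (2.326 · 27.8 / 0.9)²
n ≥ 5162.07

Minimum n = 5163 (rounding up)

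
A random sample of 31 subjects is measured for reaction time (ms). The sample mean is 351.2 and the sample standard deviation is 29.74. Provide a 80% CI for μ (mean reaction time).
(344.20, 358.20)

t-interval (σ unknown):
df = n - 1 = 30
t* = 1.310 for 80% confidence

Margin of error = t* · s/√n = 1.310 · 29.74/√31 = 7.00

CI: (344.20, 358.20)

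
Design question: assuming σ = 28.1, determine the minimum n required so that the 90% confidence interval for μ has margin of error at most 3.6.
n ≥ 165

For margin E ≤ 3.6:
n ≥ (z* · σ / E)²
n ≥ (1.645 · 28.1 / 3.6)²
n ≥ 164.87

Minimum n = 165 (rounding up)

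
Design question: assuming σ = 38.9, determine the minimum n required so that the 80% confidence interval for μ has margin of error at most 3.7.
n ≥ 182

For margin E ≤ 3.7:
n ≥ (z* · σ / E)²
n ≥ (1.282 · 38.9 / 3.7)²
n ≥ 181.67

Minimum n = 182 (rounding up)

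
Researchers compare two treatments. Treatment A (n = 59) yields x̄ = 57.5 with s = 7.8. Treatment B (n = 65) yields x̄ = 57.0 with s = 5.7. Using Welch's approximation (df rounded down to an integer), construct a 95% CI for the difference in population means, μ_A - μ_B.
(-1.95, 2.95)

Difference: x̄₁ - x̄₂ = 0.50
SE = √(s₁²/n₁ + s₂²/n₂) = √(7.8²/59 + 5.7²/65) = 1.2373
df = 105.41 → 105 (Welch–Satterthwaite, rounded down)
t* = 1.983

CI: 0.50 ± 1.983 · 1.2373 = 0.50 ± 2.45 = (-1.95, 2.95)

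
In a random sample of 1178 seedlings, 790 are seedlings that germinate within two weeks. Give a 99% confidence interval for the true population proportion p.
(0.635, 0.706)

Proportion CI:
p̂ = 790/1178 = 0.67063
SE = √(p̂(1-p̂)/n) = √(0.67063 · 0.32937 / 1178) = 0.01369

z* = 2.576
Margin = z* · SE = 2.576 · 0.01369 = 0.0353

CI: 0.67063 ± 0.0353 = (0.635, 0.706)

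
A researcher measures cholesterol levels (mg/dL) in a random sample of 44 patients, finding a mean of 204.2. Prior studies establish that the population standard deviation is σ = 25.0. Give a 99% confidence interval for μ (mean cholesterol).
(194.49, 213.91)

z-interval (σ known):
z* = 2.576 for 99% confidence

Margin of error = z* · σ/√n = 2.576 · 25.0/√44 = 9.71

CI: (204.2 - 9.71, 204.2 + 9.71) = (194.49, 213.91)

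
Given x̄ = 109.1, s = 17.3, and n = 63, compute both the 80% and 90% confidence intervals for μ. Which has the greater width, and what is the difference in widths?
90% CI is wider by 1.63

df = 62
80% CI: t* = 1.295, (106.28, 111.92), width = 2 · t* · s/√n = 5.65
90% CI: t* = 1.670, (105.46, 112.74), width = 2 · t* · s/√n = 7.28

The 90% CI is wider by 7.28 - 5.65 = 1.63.
Higher confidence requires a wider interval.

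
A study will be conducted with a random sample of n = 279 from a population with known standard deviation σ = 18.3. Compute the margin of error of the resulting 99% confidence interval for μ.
Margin of error = 2.82

Margin of error = z* · σ/√n
= 2.576 · 18.3/√279
= 2.576 · 18.3/16.7033
= 2.82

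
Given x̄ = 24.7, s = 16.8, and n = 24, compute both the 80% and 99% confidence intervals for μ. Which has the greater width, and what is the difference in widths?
99% CI is wider by 10.20

df = 23
80% CI: t* = 1.319, (20.18, 29.22), width = 2 · t* · s/√n = 9.05
99% CI: t* = 2.807, (15.07, 34.33), width = 2 · t* · s/√n = 19.25

The 99% CI is wider by 19.25 - 9.05 = 10.20.
Higher confidence requires a wider interval.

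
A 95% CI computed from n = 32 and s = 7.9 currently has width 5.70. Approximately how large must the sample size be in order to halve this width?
n ≈ 128

CI width ∝ 1/√n
To reduce width by factor 2, need √n to grow by 2 → need 2² = 4 times as many samples.

Current: n = 32, width = 5.70
New: n = 128, width ≈ 2.76

Width reduced by factor of 5.70/2.76 = 2.07.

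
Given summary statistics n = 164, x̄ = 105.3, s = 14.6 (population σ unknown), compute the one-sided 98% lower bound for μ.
μ ≥ 102.94

Lower bound (one-sided):
t* = 2.070 (one-sided for 98%)
Lower bound = x̄ - t* · s/√n = 105.3 - 2.070 · 14.6/√164 = 102.94

We are 98% confident that μ ≥ 102.94.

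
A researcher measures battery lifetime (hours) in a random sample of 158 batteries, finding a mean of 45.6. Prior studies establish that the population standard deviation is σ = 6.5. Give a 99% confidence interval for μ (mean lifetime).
(44.27, 46.93)

z-interval (σ known):
z* = 2.576 for 99% confidence

Margin of error = z* · σ/√n = 2.576 · 6.5/√158 = 1.33

CI: (45.6 - 1.33, 45.6 + 1.33) = (44.27, 46.93)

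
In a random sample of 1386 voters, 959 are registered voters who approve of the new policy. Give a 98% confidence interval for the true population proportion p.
(0.663, 0.721)

Proportion CI:
p̂ = 959/1386 = 0.69192
SE = √(p̂(1-p̂)/n) = √(0.69192 · 0.30808 / 1386) = 0.01240

z* = 2.326
Margin = z* · SE = 2.326 · 0.01240 = 0.0288

CI: 0.69192 ± 0.0288 = (0.663, 0.721)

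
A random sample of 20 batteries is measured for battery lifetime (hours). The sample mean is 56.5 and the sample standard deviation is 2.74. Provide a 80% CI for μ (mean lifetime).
(55.69, 57.31)

t-interval (σ unknown):
df = n - 1 = 19
t* = 1.328 for 80% confidence

Margin of error = t* · s/√n = 1.328 · 2.74/√20 = 0.81

CI: (55.69, 57.31)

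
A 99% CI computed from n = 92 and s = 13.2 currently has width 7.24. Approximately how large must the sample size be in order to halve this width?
n ≈ 368

CI width ∝ 1/√n
To reduce width by factor 2, need √n to grow by 2 → need 2² = 4 times as many samples.

Current: n = 92, width = 7.24
New: n = 368, width ≈ 3.56

Width reduced by factor of 7.24/3.56 = 2.03.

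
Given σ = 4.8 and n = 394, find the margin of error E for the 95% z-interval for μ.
Margin of error = 0.47

Margin of error = z* · σ/√n
= 1.960 · 4.8/√394
= 1.960 · 4.8/19.8494
= 0.47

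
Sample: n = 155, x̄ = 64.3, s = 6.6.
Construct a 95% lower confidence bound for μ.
μ ≥ 63.42

Lower bound (one-sided):
t* = 1.655 (one-sided for 95%)
Lower bound = x̄ - t* · s/√n = 64.3 - 1.655 · 6.6/√155 = 63.42

We are 95% confident that μ ≥ 63.42.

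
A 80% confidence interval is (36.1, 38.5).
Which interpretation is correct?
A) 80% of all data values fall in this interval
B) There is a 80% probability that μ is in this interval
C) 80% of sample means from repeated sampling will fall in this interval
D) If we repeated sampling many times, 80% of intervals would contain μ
D

A) Wrong — a CI is about the parameter μ, not individual data values.
B) Wrong — μ is fixed; the randomness lives in the interval, not in μ.
C) Wrong — coverage applies to intervals containing μ, not to future x̄ values.
D) Correct — this is the frequentist long-run coverage interpretation.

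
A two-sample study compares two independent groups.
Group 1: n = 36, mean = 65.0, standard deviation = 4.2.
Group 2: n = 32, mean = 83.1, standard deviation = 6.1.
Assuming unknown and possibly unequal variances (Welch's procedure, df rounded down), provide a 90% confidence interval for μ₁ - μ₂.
(-20.25, -15.95)

Difference: x̄₁ - x̄₂ = -18.10
SE = √(s₁²/n₁ + s₂²/n₂) = √(4.2²/36 + 6.1²/32) = 1.2856
df = 54.12 → 54 (Welch–Satterthwaite, rounded down)
t* = 1.674

CI: -18.10 ± 1.674 · 1.2856 = -18.10 ± 2.15 = (-20.25, -15.95)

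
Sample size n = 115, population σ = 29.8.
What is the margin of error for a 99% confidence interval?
Margin of error = 7.16

Margin of error = z* · σ/√n
= 2.576 · 29.8/√115
= 2.576 · 29.8/10.7238
= 7.16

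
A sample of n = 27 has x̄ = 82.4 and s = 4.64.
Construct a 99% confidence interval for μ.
(79.92, 84.88)

t-interval (σ unknown):
df = n - 1 = 26
t* = 2.779 for 99% confidence

Margin of error = t* · s/√n = 2.779 · 4.64/√27 = 2.48

CI: (79.92, 84.88)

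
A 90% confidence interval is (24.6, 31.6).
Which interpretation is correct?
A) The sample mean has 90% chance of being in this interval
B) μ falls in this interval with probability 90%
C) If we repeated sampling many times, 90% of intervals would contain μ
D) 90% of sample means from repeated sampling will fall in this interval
C

A) Wrong — x̄ is observed and sits in the interval by construction.
B) Wrong — μ is fixed; the randomness lives in the interval, not in μ.
C) Correct — this is the frequentist long-run coverage interpretation.
D) Wrong — coverage applies to intervals containing μ, not to future x̄ values.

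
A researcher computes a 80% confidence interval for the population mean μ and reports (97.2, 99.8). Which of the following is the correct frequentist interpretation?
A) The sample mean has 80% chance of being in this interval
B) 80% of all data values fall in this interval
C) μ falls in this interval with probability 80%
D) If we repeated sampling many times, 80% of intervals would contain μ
D

A) Wrong — x̄ is observed and sits in the interval by construction.
B) Wrong — a CI is about the parameter μ, not individual data values.
C) Wrong — μ is fixed; the randomness lives in the interval, not in μ.
D) Correct — this is the frequentist long-run coverage interpretation.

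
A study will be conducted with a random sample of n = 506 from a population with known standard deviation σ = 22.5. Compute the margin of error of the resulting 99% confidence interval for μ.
Margin of error = 2.58

Margin of error = z* · σ/√n
= 2.576 · 22.5/√506
= 2.576 · 22.5/22.4944
= 2.58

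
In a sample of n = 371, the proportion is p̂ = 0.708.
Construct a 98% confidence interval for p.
(0.653, 0.763)

Proportion CI:
SE = √(p̂(1-p̂)/n) = √(0.708 · 0.292 / 371) = 0.02361

z* = 2.326
Margin = z* · SE = 2.326 · 0.02361 = 0.0549

CI: 0.708 ± 0.0549 = (0.653, 0.763)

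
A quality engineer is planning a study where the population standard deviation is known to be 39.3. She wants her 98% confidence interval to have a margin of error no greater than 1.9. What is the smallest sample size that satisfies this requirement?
n ≥ 2315

For margin E ≤ 1.9:
n ≥ (z* · σ / E)²
n ≥ (2.326 · 39.3 / 1.9)²
n ≥ 2314.71

Minimum n = 2315 (rounding up)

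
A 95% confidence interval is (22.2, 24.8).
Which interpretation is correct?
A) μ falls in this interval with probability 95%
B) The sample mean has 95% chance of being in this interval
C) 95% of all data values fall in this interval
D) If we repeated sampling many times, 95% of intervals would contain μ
D

A) Wrong — μ is fixed; the randomness lives in the interval, not in μ.
B) Wrong — x̄ is observed and sits in the interval by construction.
C) Wrong — a CI is about the parameter μ, not individual data values.
D) Correct — this is the frequentist long-run coverage interpretation.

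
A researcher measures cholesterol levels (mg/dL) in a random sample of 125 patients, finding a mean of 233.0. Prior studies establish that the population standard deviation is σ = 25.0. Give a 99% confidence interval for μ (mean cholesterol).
(227.24, 238.76)

z-interval (σ known):
z* = 2.576 for 99% confidence

Margin of error = z* · σ/√n = 2.576 · 25.0/√125 = 5.76

CI: (233.0 - 5.76, 233.0 + 5.76) = (227.24, 238.76)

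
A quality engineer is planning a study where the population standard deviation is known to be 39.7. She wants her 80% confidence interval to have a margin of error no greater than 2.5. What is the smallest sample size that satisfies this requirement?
n ≥ 415

For margin E ≤ 2.5:
n ≥ (z* · σ / E)²
n ≥ (1.282 · 39.7 / 2.5)²
n ≥ 414.45

Minimum n = 415 (rounding up)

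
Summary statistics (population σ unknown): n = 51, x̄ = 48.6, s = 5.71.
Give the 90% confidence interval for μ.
(47.26, 49.94)

t-interval (σ unknown):
df = n - 1 = 50
t* = 1.676 for 90% confidence

Margin of error = t* · s/√n = 1.676 · 5.71/√51 = 1.34

CI: (47.26, 49.94)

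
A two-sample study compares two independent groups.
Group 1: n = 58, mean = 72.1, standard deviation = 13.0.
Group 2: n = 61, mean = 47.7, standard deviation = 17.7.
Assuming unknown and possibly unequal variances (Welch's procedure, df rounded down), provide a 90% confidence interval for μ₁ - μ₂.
(19.69, 29.11)

Difference: x̄₁ - x̄₂ = 24.40
SE = √(s₁²/n₁ + s₂²/n₂) = √(13.0²/58 + 17.7²/61) = 2.8372
df = 110.09 → 110 (Welch–Satterthwaite, rounded down)
t* = 1.659

CI: 24.40 ± 1.659 · 2.8372 = 24.40 ± 4.71 = (19.69, 29.11)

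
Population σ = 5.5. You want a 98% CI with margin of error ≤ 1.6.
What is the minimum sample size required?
n ≥ 64

For margin E ≤ 1.6:
n ≥ (z* · σ / E)²
n ≥ (2.326 · 5.5 / 1.6)²
n ≥ 63.93

Minimum n = 64 (rounding up)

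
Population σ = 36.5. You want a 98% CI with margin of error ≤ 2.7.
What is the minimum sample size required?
n ≥ 989

For margin E ≤ 2.7:
n ≥ (z* · σ / E)²
n ≥ (2.326 · 36.5 / 2.7)²
n ≥ 988.73

Minimum n = 989 (rounding up)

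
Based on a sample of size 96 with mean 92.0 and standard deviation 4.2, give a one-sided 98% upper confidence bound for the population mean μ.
μ ≤ 92.89

Upper bound (one-sided):
t* = 2.082 (one-sided for 98%)
Upper bound = x̄ + t* · s/√n = 92.0 + 2.082 · 4.2/√96 = 92.89

We are 98% confident that μ ≤ 92.89.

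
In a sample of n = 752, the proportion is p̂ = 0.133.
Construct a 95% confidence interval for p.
(0.109, 0.157)

Proportion CI:
SE = √(p̂(1-p̂)/n) = √(0.133 · 0.867 / 752) = 0.01238

z* = 1.960
Margin = z* · SE = 1.960 · 0.01238 = 0.0243

CI: 0.133 ± 0.0243 = (0.109, 0.157)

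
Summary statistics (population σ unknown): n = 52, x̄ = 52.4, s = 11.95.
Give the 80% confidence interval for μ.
(50.25, 54.55)

t-interval (σ unknown):
df = n - 1 = 51
t* = 1.298 for 80% confidence

Margin of error = t* · s/√n = 1.298 · 11.95/√52 = 2.15

CI: (50.25, 54.55)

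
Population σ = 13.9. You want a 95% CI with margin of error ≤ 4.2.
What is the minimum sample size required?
n ≥ 43

For margin E ≤ 4.2:
n ≥ (z* · σ / E)²
n ≥ (1.960 · 13.9 / 4.2)²
n ≥ 42.08

Minimum n = 43 (rounding up)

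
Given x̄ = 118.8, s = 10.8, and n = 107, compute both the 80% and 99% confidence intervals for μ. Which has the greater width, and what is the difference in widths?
99% CI is wider by 2.79

df = 106
80% CI: t* = 1.290, (117.45, 120.15), width = 2 · t* · s/√n = 2.69
99% CI: t* = 2.623, (116.06, 121.54), width = 2 · t* · s/√n = 5.48

The 99% CI is wider by 5.48 - 2.69 = 2.79.
Higher confidence requires a wider interval.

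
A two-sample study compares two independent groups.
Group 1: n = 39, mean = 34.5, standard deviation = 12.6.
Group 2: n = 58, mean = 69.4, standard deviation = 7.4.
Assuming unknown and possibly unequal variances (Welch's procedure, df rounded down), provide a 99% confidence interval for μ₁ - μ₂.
(-40.87, -28.93)

Difference: x̄₁ - x̄₂ = -34.90
SE = √(s₁²/n₁ + s₂²/n₂) = √(12.6²/39 + 7.4²/58) = 2.2394
df = 55.67 → 55 (Welch–Satterthwaite, rounded down)
t* = 2.668

CI: -34.90 ± 2.668 · 2.2394 = -34.90 ± 5.97 = (-40.87, -28.93)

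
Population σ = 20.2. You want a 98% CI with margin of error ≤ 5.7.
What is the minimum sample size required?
n ≥ 68

For margin E ≤ 5.7:
n ≥ (z* · σ / E)²
n ≥ (2.326 · 20.2 / 5.7)²
n ≥ 67.95

Minimum n = 68 (rounding up)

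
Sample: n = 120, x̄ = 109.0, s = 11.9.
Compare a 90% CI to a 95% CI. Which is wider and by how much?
95% CI is wider by 0.70

df = 119
90% CI: t* = 1.658, (107.20, 110.80), width = 2 · t* · s/√n = 3.60
95% CI: t* = 1.980, (106.85, 111.15), width = 2 · t* · s/√n = 4.30

The 95% CI is wider by 4.30 - 3.60 = 0.70.
Higher confidence requires a wider interval.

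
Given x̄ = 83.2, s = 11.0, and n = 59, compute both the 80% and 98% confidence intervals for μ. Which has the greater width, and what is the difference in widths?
98% CI is wider by 3.14

df = 58
80% CI: t* = 1.296, (81.34, 85.06), width = 2 · t* · s/√n = 3.71
98% CI: t* = 2.392, (79.77, 86.63), width = 2 · t* · s/√n = 6.85

The 98% CI is wider by 6.85 - 3.71 = 3.14.
Higher confidence requires a wider interval.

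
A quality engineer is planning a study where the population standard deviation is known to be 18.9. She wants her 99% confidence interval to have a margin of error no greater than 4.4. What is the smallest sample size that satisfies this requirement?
n ≥ 123

For margin E ≤ 4.4:
n ≥ (z* · σ / E)²
n ≥ (2.576 · 18.9 / 4.4)²
n ≥ 122.44

Minimum n = 123 (rounding up)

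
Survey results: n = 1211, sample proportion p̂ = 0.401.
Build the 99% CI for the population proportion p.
(0.365, 0.437)

Proportion CI:
SE = √(p̂(1-p̂)/n) = √(0.401 · 0.599 / 1211) = 0.01408

z* = 2.576
Margin = z* · SE = 2.576 · 0.01408 = 0.0363

CI: 0.401 ± 0.0363 = (0.365, 0.437)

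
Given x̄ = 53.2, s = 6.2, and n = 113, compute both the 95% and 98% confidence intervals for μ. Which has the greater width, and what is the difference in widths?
98% CI is wider by 0.44

df = 112
95% CI: t* = 1.981, (52.04, 54.36), width = 2 · t* · s/√n = 2.31
98% CI: t* = 2.360, (51.82, 54.58), width = 2 · t* · s/√n = 2.75

The 98% CI is wider by 2.75 - 2.31 = 0.44.
Higher confidence requires a wider interval.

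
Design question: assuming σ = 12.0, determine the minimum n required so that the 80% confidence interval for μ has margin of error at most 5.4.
n ≥ 9

For margin E ≤ 5.4:
n ≥ (z* · σ / E)²
n ≥ (1.282 · 12.0 / 5.4)²
n ≥ 8.12

Minimum n = 9 (rounding up)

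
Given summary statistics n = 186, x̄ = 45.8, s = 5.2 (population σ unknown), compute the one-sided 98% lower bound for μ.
μ ≥ 45.01

Lower bound (one-sided):
t* = 2.068 (one-sided for 98%)
Lower bound = x̄ - t* · s/√n = 45.8 - 2.068 · 5.2/√186 = 45.01

We are 98% confident that μ ≥ 45.01.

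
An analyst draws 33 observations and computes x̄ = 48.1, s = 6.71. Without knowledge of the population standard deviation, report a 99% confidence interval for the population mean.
(44.90, 51.30)

t-interval (σ unknown):
df = n - 1 = 32
t* = 2.738 for 99% confidence

Margin of error = t* · s/√n = 2.738 · 6.71/√33 = 3.20

CI: (44.90, 51.30)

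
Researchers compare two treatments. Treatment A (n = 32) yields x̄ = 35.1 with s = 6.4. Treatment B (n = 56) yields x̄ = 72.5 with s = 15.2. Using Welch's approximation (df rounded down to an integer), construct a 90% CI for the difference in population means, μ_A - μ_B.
(-41.27, -33.53)

Difference: x̄₁ - x̄₂ = -37.40
SE = √(s₁²/n₁ + s₂²/n₂) = √(6.4²/32 + 15.2²/56) = 2.3250
df = 80.65 → 80 (Welch–Satterthwaite, rounded down)
t* = 1.664

CI: -37.40 ± 1.664 · 2.3250 = -37.40 ± 3.87 = (-41.27, -33.53)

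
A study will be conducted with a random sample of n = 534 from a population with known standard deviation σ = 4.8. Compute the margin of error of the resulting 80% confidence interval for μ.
Margin of error = 0.27

Margin of error = z* · σ/√n
= 1.282 · 4.8/√534
= 1.282 · 4.8/23.1084
= 0.27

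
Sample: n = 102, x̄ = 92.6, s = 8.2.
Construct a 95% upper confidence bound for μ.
μ ≤ 93.95

Upper bound (one-sided):
t* = 1.660 (one-sided for 95%)
Upper bound = x̄ + t* · s/√n = 92.6 + 1.660 · 8.2/√102 = 93.95

We are 95% confident that μ ≤ 93.95.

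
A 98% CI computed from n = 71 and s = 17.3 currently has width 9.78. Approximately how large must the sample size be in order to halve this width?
n ≈ 284

CI width ∝ 1/√n
To reduce width by factor 2, need √n to grow by 2 → need 2² = 4 times as many samples.

Current: n = 71, width = 9.78
New: n = 284, width ≈ 4.80

Width reduced by factor of 9.78/4.80 = 2.04.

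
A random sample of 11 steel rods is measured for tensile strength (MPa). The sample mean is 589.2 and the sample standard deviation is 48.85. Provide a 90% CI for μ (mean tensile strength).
(562.51, 615.89)

t-interval (σ unknown):
df = n - 1 = 10
t* = 1.812 for 90% confidence

Margin of error = t* · s/√n = 1.812 · 48.85/√11 = 26.69

CI: (562.51, 615.89)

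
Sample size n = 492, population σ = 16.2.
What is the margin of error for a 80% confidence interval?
Margin of error = 0.94

Margin of error = z* · σ/√n
= 1.282 · 16.2/√492
= 1.282 · 16.2/22.1811
= 0.94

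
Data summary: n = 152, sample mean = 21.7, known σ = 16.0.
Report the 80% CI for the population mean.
(20.04, 23.36)

z-interval (σ known):
z* = 1.282 for 80% confidence

Margin of error = z* · σ/√n = 1.282 · 16.0/√152 = 1.66

CI: (21.7 - 1.66, 21.7 + 1.66) = (20.04, 23.36)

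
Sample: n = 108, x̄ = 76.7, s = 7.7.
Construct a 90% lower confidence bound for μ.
μ ≥ 75.74

Lower bound (one-sided):
t* = 1.290 (one-sided for 90%)
Lower bound = x̄ - t* · s/√n = 76.7 - 1.290 · 7.7/√108 = 75.74

We are 90% confident that μ ≥ 75.74.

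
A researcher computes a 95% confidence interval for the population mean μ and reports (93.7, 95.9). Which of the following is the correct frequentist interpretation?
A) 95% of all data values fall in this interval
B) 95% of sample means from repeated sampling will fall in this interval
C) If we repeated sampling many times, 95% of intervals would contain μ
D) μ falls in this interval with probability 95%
C

A) Wrong — a CI is about the parameter μ, not individual data values.
B) Wrong — coverage applies to intervals containing μ, not to future x̄ values.
C) Correct — this is the frequentist long-run coverage interpretation.
D) Wrong — μ is fixed; the randomness lives in the interval, not in μ.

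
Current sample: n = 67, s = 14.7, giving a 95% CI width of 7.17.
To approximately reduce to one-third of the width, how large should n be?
n ≈ 603

CI width ∝ 1/√n
To reduce width by factor 3, need √n to grow by 3 → need 3² = 9 times as many samples.

Current: n = 67, width = 7.17
New: n = 603, width ≈ 2.35

Width reduced by factor of 7.17/2.35 = 3.05.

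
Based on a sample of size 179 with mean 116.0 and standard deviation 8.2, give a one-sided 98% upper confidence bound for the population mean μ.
μ ≤ 117.27

Upper bound (one-sided):
t* = 2.069 (one-sided for 98%)
Upper bound = x̄ + t* · s/√n = 116.0 + 2.069 · 8.2/√179 = 117.27

We are 98% confident that μ ≤ 117.27.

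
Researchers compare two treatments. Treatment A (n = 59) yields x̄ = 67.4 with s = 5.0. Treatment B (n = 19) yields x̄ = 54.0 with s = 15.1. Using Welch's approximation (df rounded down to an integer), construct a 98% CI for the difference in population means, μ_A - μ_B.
(4.45, 22.35)

Difference: x̄₁ - x̄₂ = 13.40
SE = √(s₁²/n₁ + s₂²/n₂) = √(5.0²/59 + 15.1²/19) = 3.5248
df = 19.29 → 19 (Welch–Satterthwaite, rounded down)
t* = 2.539

CI: 13.40 ± 2.539 · 3.5248 = 13.40 ± 8.95 = (4.45, 22.35)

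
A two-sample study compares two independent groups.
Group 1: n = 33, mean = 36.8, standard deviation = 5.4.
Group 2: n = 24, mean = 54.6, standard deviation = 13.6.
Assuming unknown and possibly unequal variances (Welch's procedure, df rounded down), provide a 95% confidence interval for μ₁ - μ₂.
(-23.80, -11.80)

Difference: x̄₁ - x̄₂ = -17.80
SE = √(s₁²/n₁ + s₂²/n₂) = √(5.4²/33 + 13.6²/24) = 2.9309
df = 28.31 → 28 (Welch–Satterthwaite, rounded down)
t* = 2.048

CI: -17.80 ± 2.048 · 2.9309 = -17.80 ± 6.00 = (-23.80, -11.80)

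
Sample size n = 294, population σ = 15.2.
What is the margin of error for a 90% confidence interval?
Margin of error = 1.46

Margin of error = z* · σ/√n
= 1.645 · 15.2/√294
= 1.645 · 15.2/17.1464
= 1.46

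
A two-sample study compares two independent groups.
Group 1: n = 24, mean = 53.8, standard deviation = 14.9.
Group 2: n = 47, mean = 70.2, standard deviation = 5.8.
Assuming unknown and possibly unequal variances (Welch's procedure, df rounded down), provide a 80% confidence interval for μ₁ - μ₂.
(-20.55, -12.25)

Difference: x̄₁ - x̄₂ = -16.40
SE = √(s₁²/n₁ + s₂²/n₂) = √(14.9²/24 + 5.8²/47) = 3.1569
df = 26.62 → 26 (Welch–Satterthwaite, rounded down)
t* = 1.315

CI: -16.40 ± 1.315 · 3.1569 = -16.40 ± 4.15 = (-20.55, -12.25)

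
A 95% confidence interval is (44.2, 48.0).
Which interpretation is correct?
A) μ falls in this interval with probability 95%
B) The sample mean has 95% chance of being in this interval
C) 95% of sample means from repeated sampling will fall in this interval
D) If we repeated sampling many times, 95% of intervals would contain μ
D

A) Wrong — μ is fixed; the randomness lives in the interval, not in μ.
B) Wrong — x̄ is observed and sits in the interval by construction.
C) Wrong — coverage applies to intervals containing μ, not to future x̄ values.
D) Correct — this is the frequentist long-run coverage interpretation.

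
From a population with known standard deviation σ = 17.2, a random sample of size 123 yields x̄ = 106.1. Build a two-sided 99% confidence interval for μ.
(102.10, 110.10)

z-interval (σ known):
z* = 2.576 for 99% confidence

Margin of error = z* · σ/√n = 2.576 · 17.2/√123 = 4.00

CI: (106.1 - 4.00, 106.1 + 4.00) = (102.10, 110.10)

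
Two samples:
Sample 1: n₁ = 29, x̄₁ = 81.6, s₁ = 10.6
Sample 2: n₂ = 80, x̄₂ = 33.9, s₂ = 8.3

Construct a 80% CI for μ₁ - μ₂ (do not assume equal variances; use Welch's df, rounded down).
(44.86, 50.54)

Difference: x̄₁ - x̄₂ = 47.70
SE = √(s₁²/n₁ + s₂²/n₂) = √(10.6²/29 + 8.3²/80) = 2.1761
df = 41.11 → 41 (Welch–Satterthwaite, rounded down)
t* = 1.303

CI: 47.70 ± 1.303 · 2.1761 = 47.70 ± 2.84 = (44.86, 50.54)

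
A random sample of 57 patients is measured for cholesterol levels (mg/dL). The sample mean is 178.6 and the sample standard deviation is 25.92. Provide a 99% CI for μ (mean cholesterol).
(169.44, 187.76)

t-interval (σ unknown):
df = n - 1 = 56
t* = 2.667 for 99% confidence

Margin of error = t* · s/√n = 2.667 · 25.92/√57 = 9.16

CI: (169.44, 187.76)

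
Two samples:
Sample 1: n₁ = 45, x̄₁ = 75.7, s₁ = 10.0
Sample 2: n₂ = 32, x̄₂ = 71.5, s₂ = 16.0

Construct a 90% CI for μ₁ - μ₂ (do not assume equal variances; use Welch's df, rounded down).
(-1.16, 9.56)

Difference: x̄₁ - x̄₂ = 4.20
SE = √(s₁²/n₁ + s₂²/n₂) = √(10.0²/45 + 16.0²/32) = 3.1972
df = 48.00 → 48 (Welch–Satterthwaite, rounded down)
t* = 1.677

CI: 4.20 ± 1.677 · 3.1972 = 4.20 ± 5.36 = (-1.16, 9.56)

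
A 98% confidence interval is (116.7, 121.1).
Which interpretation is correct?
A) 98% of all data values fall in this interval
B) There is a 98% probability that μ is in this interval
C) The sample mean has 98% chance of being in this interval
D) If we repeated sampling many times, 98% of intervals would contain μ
D

A) Wrong — a CI is about the parameter μ, not individual data values.
B) Wrong — μ is fixed; the randomness lives in the interval, not in μ.
C) Wrong — x̄ is observed and sits in the interval by construction.
D) Correct — this is the frequentist long-run coverage interpretation.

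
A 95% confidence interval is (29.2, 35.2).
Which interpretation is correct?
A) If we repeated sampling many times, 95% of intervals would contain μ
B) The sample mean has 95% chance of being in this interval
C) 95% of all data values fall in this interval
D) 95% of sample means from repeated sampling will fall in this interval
A

A) Correct — this is the frequentist long-run coverage interpretation.
B) Wrong — x̄ is observed and sits in the interval by construction.
C) Wrong — a CI is about the parameter μ, not individual data values.
D) Wrong — coverage applies to intervals containing μ, not to future x̄ values.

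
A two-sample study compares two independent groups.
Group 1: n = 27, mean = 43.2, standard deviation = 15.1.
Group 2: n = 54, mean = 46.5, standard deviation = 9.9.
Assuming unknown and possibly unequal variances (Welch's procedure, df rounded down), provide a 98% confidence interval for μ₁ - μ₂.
(-11.09, 4.49)

Difference: x̄₁ - x̄₂ = -3.30
SE = √(s₁²/n₁ + s₂²/n₂) = √(15.1²/27 + 9.9²/54) = 3.2031
df = 37.53 → 37 (Welch–Satterthwaite, rounded down)
t* = 2.431

CI: -3.30 ± 2.431 · 3.2031 = -3.30 ± 7.79 = (-11.09, 4.49)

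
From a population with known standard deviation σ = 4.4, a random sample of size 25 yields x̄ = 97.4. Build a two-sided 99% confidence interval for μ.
(95.13, 99.67)

z-interval (σ known):
z* = 2.576 for 99% confidence

Margin of error = z* · σ/√n = 2.576 · 4.4/√25 = 2.27

CI: (97.4 - 2.27, 97.4 + 2.27) = (95.13, 99.67)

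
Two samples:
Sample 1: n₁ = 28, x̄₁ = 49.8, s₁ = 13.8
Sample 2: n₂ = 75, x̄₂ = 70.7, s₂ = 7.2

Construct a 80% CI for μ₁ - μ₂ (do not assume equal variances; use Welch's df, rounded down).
(-24.48, -17.32)

Difference: x̄₁ - x̄₂ = -20.90
SE = √(s₁²/n₁ + s₂²/n₂) = √(13.8²/28 + 7.2²/75) = 2.7373
df = 32.64 → 32 (Welch–Satterthwaite, rounded down)
t* = 1.309

CI: -20.90 ± 1.309 · 2.7373 = -20.90 ± 3.58 = (-24.48, -17.32)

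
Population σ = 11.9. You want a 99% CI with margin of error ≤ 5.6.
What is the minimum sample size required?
n ≥ 30

For margin E ≤ 5.6:
n ≥ (z* · σ / E)²
n ≥ (2.576 · 11.9 / 5.6)²
n ≥ 29.96

Minimum n = 30 (rounding up)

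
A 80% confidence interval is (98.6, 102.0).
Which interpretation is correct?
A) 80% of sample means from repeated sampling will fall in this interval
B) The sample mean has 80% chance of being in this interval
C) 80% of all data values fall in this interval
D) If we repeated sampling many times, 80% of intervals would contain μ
D

A) Wrong — coverage applies to intervals containing μ, not to future x̄ values.
B) Wrong — x̄ is observed and sits in the interval by construction.
C) Wrong — a CI is about the parameter μ, not individual data values.
D) Correct — this is the frequentist long-run coverage interpretation.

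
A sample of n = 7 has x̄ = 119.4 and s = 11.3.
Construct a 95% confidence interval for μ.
(108.95, 129.85)

t-interval (σ unknown):
df = n - 1 = 6
t* = 2.447 for 95% confidence

Margin of error = t* · s/√n = 2.447 · 11.3/√7 = 10.45

CI: (108.95, 129.85)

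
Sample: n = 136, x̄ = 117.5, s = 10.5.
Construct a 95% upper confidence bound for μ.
μ ≤ 118.99

Upper bound (one-sided):
t* = 1.656 (one-sided for 95%)
Upper bound = x̄ + t* · s/√n = 117.5 + 1.656 · 10.5/√136 = 118.99

We are 95% confident that μ ≤ 118.99.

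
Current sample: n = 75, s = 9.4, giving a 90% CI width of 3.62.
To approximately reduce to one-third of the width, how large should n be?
n ≈ 675

CI width ∝ 1/√n
To reduce width by factor 3, need √n to grow by 3 → need 3² = 9 times as many samples.

Current: n = 75, width = 3.62
New: n = 675, width ≈ 1.19

Width reduced by factor of 3.62/1.19 = 3.04.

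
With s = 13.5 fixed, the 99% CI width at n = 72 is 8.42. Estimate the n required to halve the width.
n ≈ 288

CI width ∝ 1/√n
To reduce width by factor 2, need √n to grow by 2 → need 2² = 4 times as many samples.

Current: n = 72, width = 8.42
New: n = 288, width ≈ 4.13

Width reduced by factor of 8.42/4.13 = 2.04.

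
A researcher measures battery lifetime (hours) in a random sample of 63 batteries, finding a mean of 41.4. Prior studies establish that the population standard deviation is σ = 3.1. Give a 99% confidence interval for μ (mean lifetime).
(40.39, 42.41)

z-interval (σ known):
z* = 2.576 for 99% confidence

Margin of error = z* · σ/√n = 2.576 · 3.1/√63 = 1.01

CI: (41.4 - 1.01, 41.4 + 1.01) = (40.39, 42.41)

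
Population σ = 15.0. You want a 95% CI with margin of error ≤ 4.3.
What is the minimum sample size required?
n ≥ 47

For margin E ≤ 4.3:
n ≥ (z* · σ / E)²
n ≥ (1.960 · 15.0 / 4.3)²
n ≥ 46.75

Minimum n = 47 (rounding up)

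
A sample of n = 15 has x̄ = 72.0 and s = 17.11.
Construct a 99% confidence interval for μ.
(58.85, 85.15)

t-interval (σ unknown):
df = n - 1 = 14
t* = 2.977 for 99% confidence

Margin of error = t* · s/√n = 2.977 · 17.11/√15 = 13.15

CI: (58.85, 85.15)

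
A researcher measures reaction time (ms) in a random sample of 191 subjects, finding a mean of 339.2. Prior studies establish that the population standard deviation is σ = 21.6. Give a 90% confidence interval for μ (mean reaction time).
(336.63, 341.77)

z-interval (σ known):
z* = 1.645 for 90% confidence

Margin of error = z* · σ/√n = 1.645 · 21.6/√191 = 2.57

CI: (339.2 - 2.57, 339.2 + 2.57) = (336.63, 341.77)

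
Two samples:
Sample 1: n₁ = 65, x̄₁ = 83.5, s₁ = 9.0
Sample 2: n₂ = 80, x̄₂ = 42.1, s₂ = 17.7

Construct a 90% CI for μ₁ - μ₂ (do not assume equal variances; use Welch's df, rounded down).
(37.64, 45.16)

Difference: x̄₁ - x̄₂ = 41.40
SE = √(s₁²/n₁ + s₂²/n₂) = √(9.0²/65 + 17.7²/80) = 2.2721
df = 122.02 → 122 (Welch–Satterthwaite, rounded down)
t* = 1.657

CI: 41.40 ± 1.657 · 2.2721 = 41.40 ± 3.76 = (37.64, 45.16)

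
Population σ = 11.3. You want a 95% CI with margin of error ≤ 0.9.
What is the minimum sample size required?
n ≥ 606

For margin E ≤ 0.9:
n ≥ (z* · σ / E)²
n ≥ (1.960 · 11.3 / 0.9)²
n ≥ 605.60

Minimum n = 606 (rounding up)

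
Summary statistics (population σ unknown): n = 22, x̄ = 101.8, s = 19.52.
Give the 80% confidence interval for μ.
(96.29, 107.31)

t-interval (σ unknown):
df = n - 1 = 21
t* = 1.323 for 80% confidence

Margin of error = t* · s/√n = 1.323 · 19.52/√22 = 5.51

CI: (96.29, 107.31)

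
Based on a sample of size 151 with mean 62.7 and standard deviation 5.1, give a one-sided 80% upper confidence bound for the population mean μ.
μ ≤ 63.05

Upper bound (one-sided):
t* = 0.844 (one-sided for 80%)
Upper bound = x̄ + t* · s/√n = 62.7 + 0.844 · 5.1/√151 = 63.05

We are 80% confident that μ ≤ 63.05.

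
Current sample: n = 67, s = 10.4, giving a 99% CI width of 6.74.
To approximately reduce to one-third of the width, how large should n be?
n ≈ 603

CI width ∝ 1/√n
To reduce width by factor 3, need √n to grow by 3 → need 3² = 9 times as many samples.

Current: n = 67, width = 6.74
New: n = 603, width ≈ 2.19

Width reduced by factor of 6.74/2.19 = 3.08.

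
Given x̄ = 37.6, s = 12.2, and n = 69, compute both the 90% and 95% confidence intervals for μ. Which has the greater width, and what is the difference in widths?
95% CI is wider by 0.96

df = 68
90% CI: t* = 1.668, (35.15, 40.05), width = 2 · t* · s/√n = 4.90
95% CI: t* = 1.995, (34.67, 40.53), width = 2 · t* · s/√n = 5.86

The 95% CI is wider by 5.86 - 4.90 = 0.96.
Higher confidence requires a wider interval.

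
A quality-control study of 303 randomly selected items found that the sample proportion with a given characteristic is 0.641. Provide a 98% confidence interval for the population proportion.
(0.577, 0.705)

Proportion CI:
SE = √(p̂(1-p̂)/n) = √(0.641 · 0.359 / 303) = 0.02756

z* = 2.326
Margin = z* · SE = 2.326 · 0.02756 = 0.0641

CI: 0.641 ± 0.0641 = (0.577, 0.705)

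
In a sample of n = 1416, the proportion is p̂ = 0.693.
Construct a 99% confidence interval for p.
(0.661, 0.725)

Proportion CI:
SE = √(p̂(1-p̂)/n) = √(0.693 · 0.307 / 1416) = 0.01226

z* = 2.576
Margin = z* · SE = 2.576 · 0.01226 = 0.0316

CI: 0.693 ± 0.0316 = (0.661, 0.725)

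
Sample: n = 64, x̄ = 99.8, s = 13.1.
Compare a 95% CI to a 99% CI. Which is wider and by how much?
99% CI is wider by 2.16

df = 63
95% CI: t* = 1.998, (96.53, 103.07), width = 2 · t* · s/√n = 6.54
99% CI: t* = 2.656, (95.45, 104.15), width = 2 · t* · s/√n = 8.70

The 99% CI is wider by 8.70 - 6.54 = 2.16.
Higher confidence requires a wider interval.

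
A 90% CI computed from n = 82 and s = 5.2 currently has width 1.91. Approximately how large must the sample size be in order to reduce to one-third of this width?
n ≈ 738

CI width ∝ 1/√n
To reduce width by factor 3, need √n to grow by 3 → need 3² = 9 times as many samples.

Current: n = 82, width = 1.91
New: n = 738, width ≈ 0.63

Width reduced by factor of 1.91/0.63 = 3.03.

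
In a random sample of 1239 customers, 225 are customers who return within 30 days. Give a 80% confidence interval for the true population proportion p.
(0.168, 0.196)

Proportion CI:
p̂ = 225/1239 = 0.18160
SE = √(p̂(1-p̂)/n) = √(0.18160 · 0.81840 / 1239) = 0.01095

z* = 1.282
Margin = z* · SE = 1.282 · 0.01095 = 0.0140

CI: 0.18160 ± 0.0140 = (0.168, 0.196)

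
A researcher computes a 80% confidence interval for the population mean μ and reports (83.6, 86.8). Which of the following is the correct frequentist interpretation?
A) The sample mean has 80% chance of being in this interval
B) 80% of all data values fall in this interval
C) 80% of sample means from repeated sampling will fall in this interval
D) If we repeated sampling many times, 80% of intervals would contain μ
D

A) Wrong — x̄ is observed and sits in the interval by construction.
B) Wrong — a CI is about the parameter μ, not individual data values.
C) Wrong — coverage applies to intervals containing μ, not to future x̄ values.
D) Correct — this is the frequentist long-run coverage interpretation.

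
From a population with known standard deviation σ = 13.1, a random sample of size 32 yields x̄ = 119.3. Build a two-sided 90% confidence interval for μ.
(115.49, 123.11)

z-interval (σ known):
z* = 1.645 for 90% confidence

Margin of error = z* · σ/√n = 1.645 · 13.1/√32 = 3.81

CI: (119.3 - 3.81, 119.3 + 3.81) = (115.49, 123.11)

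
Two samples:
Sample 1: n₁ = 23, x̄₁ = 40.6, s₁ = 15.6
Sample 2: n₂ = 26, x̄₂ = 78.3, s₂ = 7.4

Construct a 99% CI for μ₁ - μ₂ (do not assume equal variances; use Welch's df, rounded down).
(-47.50, -27.90)

Difference: x̄₁ - x̄₂ = -37.70
SE = √(s₁²/n₁ + s₂²/n₂) = √(15.6²/23 + 7.4²/26) = 3.5619
df = 30.56 → 30 (Welch–Satterthwaite, rounded down)
t* = 2.750

CI: -37.70 ± 2.750 · 3.5619 = -37.70 ± 9.80 = (-47.50, -27.90)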